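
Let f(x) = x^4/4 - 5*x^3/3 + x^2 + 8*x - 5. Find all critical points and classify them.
f'(x) = x^3 - 5*x^2 + 2*x + 8

Solve f'(x) = 0:
  Factor: x^3 - 5*x^2 + 2*x + 8 = (x - 4)*(x - 2)*(x + 1) = 0.
  ⇒ x = -1, 2, 4

f''(x) = 3*x^2 - 10*x + 2
Second-derivative test at each critical point:
  f''(-1) = 15 > 0 → local minimum
  f''(2) = -6 < 0 → local maximum
  f''(4) = 10 > 0 → local minimum

Critical points: x = -1 (local minimum); x = 2 (local maximum); x = 4 (local minimum)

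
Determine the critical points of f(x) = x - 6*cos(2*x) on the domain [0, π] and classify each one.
f'(x) = 12*sin(2*x) + 1

Solve f'(x) = 0 on [0, π]:
  f'(x) = 0 ⇔ sin(2*x) = -1/12, i.e. 2*x = arcsin(-1/12) + 2nπ or 2*x = π − arcsin(-1/12) + 2nπ; keep the solutions lying in [0, π].
  ⇒ x = asin(1/12)/2 + pi/2 ≈ 1.6125, pi - asin(1/12)/2 ≈ 3.0999

f''(x) = 24*cos(2*x)
Second-derivative test at each critical point:
  f''(1.6125) = -23.9165 < 0 → local maximum
  f''(3.0999) = 23.9165 > 0 → local minimum

Critical points: x = asin(1/12)/2 + pi/2 ≈ 1.6125 (local maximum); x = pi - asin(1/12)/2 ≈ 3.0999 (local minimum)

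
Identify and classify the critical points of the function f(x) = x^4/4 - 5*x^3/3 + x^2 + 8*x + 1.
f'(x) = x^3 - 5*x^2 + 2*x + 8

Solve f'(x) = 0:
  Factor: x^3 - 5*x^2 + 2*x + 8 = (x - 4)*(x - 2)*(x + 1) = 0.
  ⇒ x = -1, 2, 4

f''(x) = 3*x^2 - 10*x + 2
Second-derivative test at each critical point:
  f''(-1) = 15 > 0 → local minimum
  f''(2) = -6 < 0 → local maximum
  f''(4) = 10 > 0 → local minimum

Critical points: x = -1 (local minimum); x = 2 (local maximum); x = 4 (local minimum)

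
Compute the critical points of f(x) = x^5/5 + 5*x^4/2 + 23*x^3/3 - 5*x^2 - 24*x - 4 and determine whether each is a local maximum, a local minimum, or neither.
f'(x) = x^4 + 10*x^3 + 23*x^2 - 10*x - 24

Solve f'(x) = 0:
  Factor: x^4 + 10*x^3 + 23*x^2 - 10*x - 24 = (x - 1)*(x + 1)*(x + 4)*(x + 6) = 0.
  ⇒ x = -6, -4, -1, 1

f''(x) = 4*x^3 + 30*x^2 + 46*x - 10
Second-derivative test at each critical point:
  f''(-6) = -70 < 0 → local maximum
  f''(-4) = 30 > 0 → local minimum
  f''(-1) = -30 < 0 → local maximum
  f''(1) = 70 > 0 → local minimum

Critical points: x = -6 (local maximum); x = -4 (local minimum); x = -1 (local maximum); x = 1 (local minimum)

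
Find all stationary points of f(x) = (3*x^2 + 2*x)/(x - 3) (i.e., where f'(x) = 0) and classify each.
f'(x) = 3*(x^2 - 6*x - 2)/(x^2 - 6*x + 9)

Solve f'(x) = 0:
  f'(x) = 3*(x^2 - 6*x - 2)/(x - 3)^2; the denominator is positive wherever f is defined, so f'(x) = 0 ⇔ 3*x^2 - 18*x - 6 = 0.
  Factor: 3*x^2 - 18*x - 6 = 3*(x^2 - 6*x - 2); x^2 - 6*x - 2 = 0 has no rational roots; quadratic formula: x = (6 ± √44)/2.
  ⇒ x = 3 - sqrt(11) ≈ -0.3166, 3 + sqrt(11) ≈ 6.3166

f''(x) = 66/(x^3 - 9*x^2 + 27*x - 27)
Second-derivative test at each critical point:
  f''(-0.3166) = -1.8091 < 0 → local maximum
  f''(6.3166) = 1.8091 > 0 → local minimum

Critical points: x = 3 - sqrt(11) ≈ -0.3166 (local maximum); x = 3 + sqrt(11) ≈ 6.3166 (local minimum)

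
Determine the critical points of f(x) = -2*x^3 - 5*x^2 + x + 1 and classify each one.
f'(x) = -6*x^2 - 10*x + 1

Solve f'(x) = 0:
  6*x^2 + 10*x - 1 = 0 has no rational roots; quadratic formula: x = (-10 ± √124)/12.
  ⇒ x = -sqrt(31)/6 - 5/6 ≈ -1.7613, -5/6 + sqrt(31)/6 ≈ 0.0946

f''(x) = -12*x - 10
Second-derivative test at each critical point:
  f''(-1.7613) = 11.1355 > 0 → local minimum
  f''(0.0946) = -11.1355 < 0 → local maximum

Critical points: x = -sqrt(31)/6 - 5/6 ≈ -1.7613 (local minimum); x = -5/6 + sqrt(31)/6 ≈ 0.0946 (local maximum)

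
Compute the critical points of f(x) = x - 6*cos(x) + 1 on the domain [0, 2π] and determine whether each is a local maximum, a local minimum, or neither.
f'(x) = 6*sin(x) + 1

Solve f'(x) = 0 on [0, 2π]:
  f'(x) = 0 ⇔ sin(x) = -1/6, i.e. x = arcsin(-1/6) + 2nπ or x = π − arcsin(-1/6) + 2nπ; keep the solutions lying in [0, 2π].
  ⇒ x = asin(1/6) + pi ≈ 3.3090, -asin(1/6) + 2*pi ≈ 6.1157

f''(x) = 6*cos(x)
Second-derivative test at each critical point:
  f''(3.3090) = -5.9161 < 0 → local maximum
  f''(6.1157) = 5.9161 > 0 → local minimum

Critical points: x = asin(1/6) + pi ≈ 3.3090 (local maximum); x = -asin(1/6) + 2*pi ≈ 6.1157 (local minimum)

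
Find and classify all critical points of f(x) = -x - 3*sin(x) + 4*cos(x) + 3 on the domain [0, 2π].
f'(x) = -4*sin(x) - 3*cos(x) - 1

Solve f'(x) = 0 on [0, 2π]:
  f'(x) = 0 ⇔ -4*sin(x) - 3*cos(x) = 1. Write the left side as R·cos(x + φ) with R = √((-3)² + 4²) = 5, cos φ = -3/5, sin φ = 4/5; then cos(x + φ) = 1/5. Solve for x and keep the solutions lying in [0, 2π].
  ⇒ x = atan((-4 + 6*sqrt(6))/(-8*sqrt(6) - 3)) + pi ≈ 2.6994, atan((-6*sqrt(6) - 4)/(-3 + 8*sqrt(6))) + 2*pi ≈ 5.4383

f''(x) = 3*sin(x) - 4*cos(x)
Second-derivative test at each critical point:
  f''(2.6994) = 4.8990 > 0 → local minimum
  f''(5.4383) = -4.8990 < 0 → local maximum

Critical points: x = atan((-4 + 6*sqrt(6))/(-8*sqrt(6) - 3)) + pi ≈ 2.6994 (local minimum); x = atan((-6*sqrt(6) - 4)/(-3 + 8*sqrt(6))) + 2*pi ≈ 5.4383 (local maximum)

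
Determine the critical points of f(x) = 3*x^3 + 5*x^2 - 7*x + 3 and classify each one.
f'(x) = 9*x^2 + 10*x - 7

Solve f'(x) = 0:
  9*x^2 + 10*x - 7 = 0 has no rational roots; quadratic formula: x = (-10 ± √352)/18.
  ⇒ x = -2*sqrt(22)/9 - 5/9 ≈ -1.5979, -5/9 + 2*sqrt(22)/9 ≈ 0.4868

f''(x) = 18*x + 10
Second-derivative test at each critical point:
  f''(-1.5979) = -18.7617 < 0 → local maximum
  f''(0.4868) = 18.7617 > 0 → local minimum

Critical points: x = -2*sqrt(22)/9 - 5/9 ≈ -1.5979 (local maximum); x = -5/9 + 2*sqrt(22)/9 ≈ 0.4868 (local minimum)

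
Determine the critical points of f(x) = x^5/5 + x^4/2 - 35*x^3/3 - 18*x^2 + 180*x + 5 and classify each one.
f'(x) = x^4 + 2*x^3 - 35*x^2 - 36*x + 180

Solve f'(x) = 0:
  Factor: x^4 + 2*x^3 - 35*x^2 - 36*x + 180 = (x - 5)*(x - 2)*(x + 3)*(x + 6) = 0.
  ⇒ x = -6, -3, 2, 5

f''(x) = 4*x^3 + 6*x^2 - 70*x - 36
Second-derivative test at each critical point:
  f''(-6) = -264 < 0 → local maximum
  f''(-3) = 120 > 0 → local minimum
  f''(2) = -120 < 0 → local maximum
  f''(5) = 264 > 0 → local minimum

Critical points: x = -6 (local maximum); x = -3 (local minimum); x = 2 (local maximum); x = 5 (local minimum)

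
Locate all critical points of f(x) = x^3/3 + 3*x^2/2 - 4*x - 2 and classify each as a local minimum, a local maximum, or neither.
f'(x) = x^2 + 3*x - 4

Solve f'(x) = 0:
  Factor: x^2 + 3*x - 4 = (x - 1)*(x + 4) = 0.
  ⇒ x = -4, 1

f''(x) = 2*x + 3
Second-derivative test at each critical point:
  f''(-4) = -5 < 0 → local maximum
  f''(1) = 5 > 0 → local minimum

Critical points: x = -4 (local maximum); x = 1 (local minimum)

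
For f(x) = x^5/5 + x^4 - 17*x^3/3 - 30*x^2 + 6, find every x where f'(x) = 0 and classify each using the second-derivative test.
f'(x) = x*(x^3 + 4*x^2 - 17*x - 60)

Solve f'(x) = 0:
  Factor: x^4 + 4*x^3 - 17*x^2 - 60*x = x*(x - 4)*(x + 3)*(x + 5) = 0.
  ⇒ x = -5, -3, 0, 4

f''(x) = 4*x^3 + 12*x^2 - 34*x - 60
Second-derivative test at each critical point:
  f''(-5) = -90 < 0 → local maximum
  f''(-3) = 42 > 0 → local minimum
  f''(0) = -60 < 0 → local maximum
  f''(4) = 252 > 0 → local minimum

Critical points: x = -5 (local maximum); x = -3 (local minimum); x = 0 (local maximum); x = 4 (local minimum)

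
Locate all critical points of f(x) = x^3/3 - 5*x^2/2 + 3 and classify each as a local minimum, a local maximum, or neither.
f'(x) = x*(x - 5)

Solve f'(x) = 0:
  Factor: x^2 - 5*x = x*(x - 5) = 0.
  ⇒ x = 0, 5

f''(x) = 2*x - 5
Second-derivative test at each critical point:
  f''(0) = -5 < 0 → local maximum
  f''(5) = 5 > 0 → local minimum

Critical points: x = 0 (local maximum); x = 5 (local minimum)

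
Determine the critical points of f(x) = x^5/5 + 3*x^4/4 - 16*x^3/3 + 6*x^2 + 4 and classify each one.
f'(x) = x*(x^3 + 3*x^2 - 16*x + 12)

Solve f'(x) = 0:
  Factor: x^4 + 3*x^3 - 16*x^2 + 12*x = x*(x - 2)*(x - 1)*(x + 6) = 0.
  ⇒ x = -6, 0, 1, 2

f''(x) = 4*x^3 + 9*x^2 - 32*x + 12
Second-derivative test at each critical point:
  f''(-6) = -336 < 0 → local maximum
  f''(0) = 12 > 0 → local minimum
  f''(1) = -7 < 0 → local maximum
  f''(2) = 16 > 0 → local minimum

Critical points: x = -6 (local maximum); x = 0 (local minimum); x = 1 (local maximum); x = 2 (local minimum)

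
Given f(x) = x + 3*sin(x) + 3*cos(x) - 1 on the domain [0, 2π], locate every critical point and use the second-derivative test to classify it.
f'(x) = 3*sqrt(2)*cos(x + pi/4) + 1

Solve f'(x) = 0 on [0, 2π]:
  f'(x) = 0 ⇔ -3*sin(x) + 3*cos(x) = -1. Write the left side as R·cos(x + φ) with R = √(3² + 3²) = 3*sqrt(2), cos φ = sqrt(2)/2, sin φ = sqrt(2)/2; then cos(x + φ) = -sqrt(2)/6. Solve for x and keep the solutions lying in [0, 2π].
  ⇒ x = atan((1 + sqrt(17))/(-1 + sqrt(17))) ≈ 1.0233, atan((1 - sqrt(17))/(-sqrt(17) - 1)) + pi ≈ 3.6890

f''(x) = -3*sqrt(2)*sin(x + pi/4)
Second-derivative test at each critical point:
  f''(1.0233) = -4.1231 < 0 → local maximum
  f''(3.6890) = 4.1231 > 0 → local minimum

Critical points: x = atan((1 + sqrt(17))/(-1 + sqrt(17))) ≈ 1.0233 (local maximum); x = atan((1 - sqrt(17))/(-sqrt(17) - 1)) + pi ≈ 3.6890 (local minimum)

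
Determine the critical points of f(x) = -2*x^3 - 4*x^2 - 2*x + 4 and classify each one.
f'(x) = -6*x^2 - 8*x - 2

Solve f'(x) = 0:
  Factor: -6*x^2 - 8*x - 2 = -2*(x + 1)*(3*x + 1) = 0.
  ⇒ x = -1, -1/3

f''(x) = -12*x - 8
Second-derivative test at each critical point:
  f''(-1) = 4 > 0 → local minimum
  f''(-1/3) = -4 < 0 → local maximum

Critical points: x = -1 (local minimum); x = -1/3 (local maximum)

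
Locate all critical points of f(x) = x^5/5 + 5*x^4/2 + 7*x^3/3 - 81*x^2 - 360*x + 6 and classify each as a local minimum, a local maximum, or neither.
f'(x) = x^4 + 10*x^3 + 7*x^2 - 162*x - 360

Solve f'(x) = 0:
  Factor: x^4 + 10*x^3 + 7*x^2 - 162*x - 360 = (x - 4)*(x + 3)*(x + 5)*(x + 6) = 0.
  ⇒ x = -6, -5, -3, 4

f''(x) = 4*x^3 + 30*x^2 + 14*x - 162
Second-derivative test at each critical point:
  f''(-6) = -30 < 0 → local maximum
  f''(-5) = 18 > 0 → local minimum
  f''(-3) = -42 < 0 → local maximum
  f''(4) = 630 > 0 → local minimum

Critical points: x = -6 (local maximum); x = -5 (local minimum); x = -3 (local maximum); x = 4 (local minimum)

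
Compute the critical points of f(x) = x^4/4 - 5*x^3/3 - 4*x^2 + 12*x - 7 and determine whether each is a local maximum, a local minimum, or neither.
f'(x) = x^3 - 5*x^2 - 8*x + 12

Solve f'(x) = 0:
  Factor: x^3 - 5*x^2 - 8*x + 12 = (x - 6)*(x - 1)*(x + 2) = 0.
  ⇒ x = -2, 1, 6

f''(x) = 3*x^2 - 10*x - 8
Second-derivative test at each critical point:
  f''(-2) = 24 > 0 → local minimum
  f''(1) = -15 < 0 → local maximum
  f''(6) = 40 > 0 → local minimum

Critical points: x = -2 (local minimum); x = 1 (local maximum); x = 6 (local minimum)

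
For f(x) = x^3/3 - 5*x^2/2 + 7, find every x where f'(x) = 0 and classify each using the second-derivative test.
f'(x) = x*(x - 5)

Solve f'(x) = 0:
  Factor: x^2 - 5*x = x*(x - 5) = 0.
  ⇒ x = 0, 5

f''(x) = 2*x - 5
Second-derivative test at each critical point:
  f''(0) = -5 < 0 → local maximum
  f''(5) = 5 > 0 → local minimum

Critical points: x = 0 (local maximum); x = 5 (local minimum)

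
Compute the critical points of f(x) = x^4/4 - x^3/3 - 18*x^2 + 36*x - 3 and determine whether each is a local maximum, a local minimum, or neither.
f'(x) = x^3 - x^2 - 36*x + 36

Solve f'(x) = 0:
  Factor: x^3 - x^2 - 36*x + 36 = (x - 6)*(x - 1)*(x + 6) = 0.
  ⇒ x = -6, 1, 6

f''(x) = 3*x^2 - 2*x - 36
Second-derivative test at each critical point:
  f''(-6) = 84 > 0 → local minimum
  f''(1) = -35 < 0 → local maximum
  f''(6) = 60 > 0 → local minimum

Critical points: x = -6 (local minimum); x = 1 (local maximum); x = 6 (local minimum)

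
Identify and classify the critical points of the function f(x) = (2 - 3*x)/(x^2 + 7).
f'(x) = (3*x^2 - 4*x - 21)/(x^4 + 14*x^2 + 49)

Solve f'(x) = 0:
  f'(x) = (3*x^2 - 4*x - 21)/(x^2 + 7)^2; the denominator is positive wherever f is defined, so f'(x) = 0 ⇔ 3*x^2 - 4*x - 21 = 0.
  3*x^2 - 4*x - 21 = 0 has no rational roots; quadratic formula: x = (4 ± √268)/6.
  ⇒ x = 2/3 - sqrt(67)/3 ≈ -2.0618, 2/3 + sqrt(67)/3 ≈ 3.3951

f''(x) = 2*(4*x^2*(2 - 3*x) + (9*x - 2)*(x^2 + 7))/(x^2 + 7)^3
Second-derivative test at each critical point:
  f''(-2.0618) = -0.1293 < 0 → local maximum
  f''(3.3951) = 0.0477 > 0 → local minimum

Critical points: x = 2/3 - sqrt(67)/3 ≈ -2.0618 (local maximum); x = 2/3 + sqrt(67)/3 ≈ 3.3951 (local minimum)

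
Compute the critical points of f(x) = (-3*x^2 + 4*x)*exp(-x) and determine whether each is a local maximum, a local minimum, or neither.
f'(x) = (3*x^2 - 10*x + 4)*exp(-x)

Solve f'(x) = 0:
  f'(x) = (3*x^2 - 10*x + 4)·exp(-x) and exp(-x) > 0 for every x, so f'(x) = 0 ⇔ 3*x^2 - 10*x + 4 = 0.
  3*x^2 - 10*x + 4 = 0 has no rational roots; quadratic formula: x = (10 ± √52)/6.
  ⇒ x = 5/3 - sqrt(13)/3 ≈ 0.4648, sqrt(13)/3 + 5/3 ≈ 2.8685

f''(x) = (-3*x^2 + 16*x - 14)*exp(-x)
Second-derivative test at each critical point:
  f''(0.4648) = -4.5304 < 0 → local maximum
  f''(2.8685) = 0.4095 > 0 → local minimum

Critical points: x = 5/3 - sqrt(13)/3 ≈ 0.4648 (local maximum); x = sqrt(13)/3 + 5/3 ≈ 2.8685 (local minimum)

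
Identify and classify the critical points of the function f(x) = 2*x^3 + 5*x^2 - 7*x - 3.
f'(x) = 6*x^2 + 10*x - 7

Solve f'(x) = 0:
  6*x^2 + 10*x - 7 = 0 has no rational roots; quadratic formula: x = (-10 ± √268)/12.
  ⇒ x = -sqrt(67)/6 - 5/6 ≈ -2.1976, -5/6 + sqrt(67)/6 ≈ 0.5309

f''(x) = 12*x + 10
Second-derivative test at each critical point:
  f''(-2.1976) = -16.3707 < 0 → local maximum
  f''(0.5309) = 16.3707 > 0 → local minimum

Critical points: x = -sqrt(67)/6 - 5/6 ≈ -2.1976 (local maximum); x = -5/6 + sqrt(67)/6 ≈ 0.5309 (local minimum)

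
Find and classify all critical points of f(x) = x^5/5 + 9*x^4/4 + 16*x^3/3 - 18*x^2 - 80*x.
f'(x) = x^4 + 9*x^3 + 16*x^2 - 36*x - 80

Solve f'(x) = 0:
  Factor: x^4 + 9*x^3 + 16*x^2 - 36*x - 80 = (x - 2)*(x + 2)*(x + 4)*(x + 5) = 0.
  ⇒ x = -5, -4, -2, 2

f''(x) = 4*x^3 + 27*x^2 + 32*x - 36
Second-derivative test at each critical point:
  f''(-5) = -21 < 0 → local maximum
  f''(-4) = 12 > 0 → local minimum
  f''(-2) = -24 < 0 → local maximum
  f''(2) = 168 > 0 → local minimum

Critical points: x = -5 (local maximum); x = -4 (local minimum); x = -2 (local maximum); x = 2 (local minimum)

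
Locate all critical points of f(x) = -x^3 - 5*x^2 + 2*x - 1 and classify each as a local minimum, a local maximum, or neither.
f'(x) = -3*x^2 - 10*x + 2

Solve f'(x) = 0:
  3*x^2 + 10*x - 2 = 0 has no rational roots; quadratic formula: x = (-10 ± √124)/6.
  ⇒ x = -sqrt(31)/3 - 5/3 ≈ -3.5226, -5/3 + sqrt(31)/3 ≈ 0.1893

f''(x) = -6*x - 10
Second-derivative test at each critical point:
  f''(-3.5226) = 11.1355 > 0 → local minimum
  f''(0.1893) = -11.1355 < 0 → local maximum

Critical points: x = -sqrt(31)/3 - 5/3 ≈ -3.5226 (local minimum); x = -5/3 + sqrt(31)/3 ≈ 0.1893 (local maximum)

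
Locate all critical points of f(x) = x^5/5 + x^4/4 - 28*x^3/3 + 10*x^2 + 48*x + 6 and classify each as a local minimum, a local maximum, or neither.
f'(x) = x^4 + x^3 - 28*x^2 + 20*x + 48

Solve f'(x) = 0:
  Factor: x^4 + x^3 - 28*x^2 + 20*x + 48 = (x - 4)*(x - 2)*(x + 1)*(x + 6) = 0.
  ⇒ x = -6, -1, 2, 4

f''(x) = 4*x^3 + 3*x^2 - 56*x + 20
Second-derivative test at each critical point:
  f''(-6) = -400 < 0 → local maximum
  f''(-1) = 75 > 0 → local minimum
  f''(2) = -48 < 0 → local maximum
  f''(4) = 100 > 0 → local minimum

Critical points: x = -6 (local maximum); x = -1 (local minimum); x = 2 (local maximum); x = 4 (local minimum)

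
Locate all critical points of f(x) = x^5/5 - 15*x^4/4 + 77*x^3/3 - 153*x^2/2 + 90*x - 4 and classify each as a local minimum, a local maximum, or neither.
f'(x) = x^4 - 15*x^3 + 77*x^2 - 153*x + 90

Solve f'(x) = 0:
  Factor: x^4 - 15*x^3 + 77*x^2 - 153*x + 90 = (x - 6)*(x - 5)*(x - 3)*(x - 1) = 0.
  ⇒ x = 1, 3, 5, 6

f''(x) = 4*x^3 - 45*x^2 + 154*x - 153
Second-derivative test at each critical point:
  f''(1) = -40 < 0 → local maximum
  f''(3) = 12 > 0 → local minimum
  f''(5) = -8 < 0 → local maximum
  f''(6) = 15 > 0 → local minimum

Critical points: x = 1 (local maximum); x = 3 (local minimum); x = 5 (local maximum); x = 6 (local minimum)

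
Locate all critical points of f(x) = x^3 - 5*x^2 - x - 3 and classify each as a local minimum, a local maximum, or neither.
f'(x) = 3*x^2 - 10*x - 1

Solve f'(x) = 0:
  3*x^2 - 10*x - 1 = 0 has no rational roots; quadratic formula: x = (10 ± √112)/6.
  ⇒ x = 5/3 - 2*sqrt(7)/3 ≈ -0.0972, 5/3 + 2*sqrt(7)/3 ≈ 3.4305

f''(x) = 6*x - 10
Second-derivative test at each critical point:
  f''(-0.0972) = -10.5830 < 0 → local maximum
  f''(3.4305) = 10.5830 > 0 → local minimum

Critical points: x = 5/3 - 2*sqrt(7)/3 ≈ -0.0972 (local maximum); x = 5/3 + 2*sqrt(7)/3 ≈ 3.4305 (local minimum)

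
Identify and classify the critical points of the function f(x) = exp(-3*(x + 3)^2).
f'(x) = 6*(-x - 3)*exp(-3*(x + 3)^2)

Solve f'(x) = 0:
  f'(x) = (-6*x - 18)·exp(-3*(x + 3)^2) and exp(-3*(x + 3)^2) > 0 for every x, so f'(x) = 0 ⇔ -6*x - 18 = 0.
  Factor: -6*x - 18 = -6*(x + 3) = 0.
  ⇒ x = -3

f''(x) = 6*(6*(x + 3)^2 - 1)*exp(-3*(x + 3)^2)
Second-derivative test at each critical point:
  f''(-3) = -6 < 0 → local maximum

Critical points: x = -3 (local maximum)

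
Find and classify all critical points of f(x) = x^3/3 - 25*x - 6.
f'(x) = x^2 - 25

Solve f'(x) = 0:
  Factor: x^2 - 25 = (x - 5)*(x + 5) = 0.
  ⇒ x = -5, 5

f''(x) = 2*x
Second-derivative test at each critical point:
  f''(-5) = -10 < 0 → local maximum
  f''(5) = 10 > 0 → local minimum

Critical points: x = -5 (local maximum); x = 5 (local minimum)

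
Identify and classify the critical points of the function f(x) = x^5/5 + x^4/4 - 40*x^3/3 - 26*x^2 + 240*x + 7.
f'(x) = x^4 + x^3 - 40*x^2 - 52*x + 240

Solve f'(x) = 0:
  Factor: x^4 + x^3 - 40*x^2 - 52*x + 240 = (x - 6)*(x - 2)*(x + 4)*(x + 5) = 0.
  ⇒ x = -5, -4, 2, 6

f''(x) = 4*x^3 + 3*x^2 - 80*x - 52
Second-derivative test at each critical point:
  f''(-5) = -77 < 0 → local maximum
  f''(-4) = 60 > 0 → local minimum
  f''(2) = -168 < 0 → local maximum
  f''(6) = 440 > 0 → local minimum

Critical points: x = -5 (local maximum); x = -4 (local minimum); x = 2 (local maximum); x = 6 (local minimum)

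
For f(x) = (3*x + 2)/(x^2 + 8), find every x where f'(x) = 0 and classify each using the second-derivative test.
f'(x) = (-3*x^2 - 4*x + 24)/(x^4 + 16*x^2 + 64)

Solve f'(x) = 0:
  f'(x) = -(3*x^2 + 4*x - 24)/(x^2 + 8)^2; the denominator is positive wherever f is defined, so f'(x) = 0 ⇔ -3*x^2 - 4*x + 24 = 0.
  3*x^2 + 4*x - 24 = 0 has no rational roots; quadratic formula: x = (-4 ± √304)/6.
  ⇒ x = -2*sqrt(19)/3 - 2/3 ≈ -3.5726, -2/3 + 2*sqrt(19)/3 ≈ 2.2393

f''(x) = 2*(4*x^2*(3*x + 2) - (9*x + 2)*(x^2 + 8))/(x^2 + 8)^3
Second-derivative test at each critical point:
  f''(-3.5726) = 0.0404 > 0 → local minimum
  f''(2.2393) = -0.1029 < 0 → local maximum

Critical points: x = -2*sqrt(19)/3 - 2/3 ≈ -3.5726 (local minimum); x = -2/3 + 2*sqrt(19)/3 ≈ 2.2393 (local maximum)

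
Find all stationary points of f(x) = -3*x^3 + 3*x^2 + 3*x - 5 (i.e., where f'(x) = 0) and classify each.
f'(x) = -9*x^2 + 6*x + 3

Solve f'(x) = 0:
  Factor: -9*x^2 + 6*x + 3 = -3*(x - 1)*(3*x + 1) = 0.
  ⇒ x = -1/3, 1

f''(x) = 6 - 18*x
Second-derivative test at each critical point:
  f''(-1/3) = 12 > 0 → local minimum
  f''(1) = -12 < 0 → local maximum

Critical points: x = -1/3 (local minimum); x = 1 (local maximum)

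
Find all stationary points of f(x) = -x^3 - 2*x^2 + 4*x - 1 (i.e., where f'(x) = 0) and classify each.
f'(x) = -3*x^2 - 4*x + 4

Solve f'(x) = 0:
  Factor: -3*x^2 - 4*x + 4 = -(x + 2)*(3*x - 2) = 0.
  ⇒ x = -2, 2/3

f''(x) = -6*x - 4
Second-derivative test at each critical point:
  f''(-2) = 8 > 0 → local minimum
  f''(2/3) = -8 < 0 → local maximum

Critical points: x = -2 (local minimum); x = 2/3 (local maximum)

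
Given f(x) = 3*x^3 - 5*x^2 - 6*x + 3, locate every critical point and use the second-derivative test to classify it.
f'(x) = 9*x^2 - 10*x - 6

Solve f'(x) = 0:
  9*x^2 - 10*x - 6 = 0 has no rational roots; quadratic formula: x = (10 ± √316)/18.
  ⇒ x = 5/9 - sqrt(79)/9 ≈ -0.4320, 5/9 + sqrt(79)/9 ≈ 1.5431

f''(x) = 18*x - 10
Second-derivative test at each critical point:
  f''(-0.4320) = -17.7764 < 0 → local maximum
  f''(1.5431) = 17.7764 > 0 → local minimum

Critical points: x = 5/9 - sqrt(79)/9 ≈ -0.4320 (local maximum); x = 5/9 + sqrt(79)/9 ≈ 1.5431 (local minimum)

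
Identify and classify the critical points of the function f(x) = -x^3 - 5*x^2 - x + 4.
f'(x) = -3*x^2 - 10*x - 1

Solve f'(x) = 0:
  3*x^2 + 10*x + 1 = 0 has no rational roots; quadratic formula: x = (-10 ± √88)/6.
  ⇒ x = -5/3 - sqrt(22)/3 ≈ -3.2301, -5/3 + sqrt(22)/3 ≈ -0.1032

f''(x) = -6*x - 10
Second-derivative test at each critical point:
  f''(-3.2301) = 9.3808 > 0 → local minimum
  f''(-0.1032) = -9.3808 < 0 → local maximum

Critical points: x = -5/3 - sqrt(22)/3 ≈ -3.2301 (local minimum); x = -5/3 + sqrt(22)/3 ≈ -0.1032 (local maximum)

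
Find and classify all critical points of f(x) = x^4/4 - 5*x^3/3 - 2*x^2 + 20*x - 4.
f'(x) = x^3 - 5*x^2 - 4*x + 20

Solve f'(x) = 0:
  Factor: x^3 - 5*x^2 - 4*x + 20 = (x - 5)*(x - 2)*(x + 2) = 0.
  ⇒ x = -2, 2, 5

f''(x) = 3*x^2 - 10*x - 4
Second-derivative test at each critical point:
  f''(-2) = 28 > 0 → local minimum
  f''(2) = -12 < 0 → local maximum
  f''(5) = 21 > 0 → local minimum

Critical points: x = -2 (local minimum); x = 2 (local maximum); x = 5 (local minimum)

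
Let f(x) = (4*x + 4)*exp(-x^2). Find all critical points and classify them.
f'(x) = 4*(-2*x*(x + 1) + 1)*exp(-x^2)

Solve f'(x) = 0:
  f'(x) = (-8*x^2 - 8*x + 4)·exp(-x^2) and exp(-x^2) > 0 for every x, so f'(x) = 0 ⇔ -8*x^2 - 8*x + 4 = 0.
  Factor: -8*x^2 - 8*x + 4 = -4*(2*x^2 + 2*x - 1); 2*x^2 + 2*x - 1 = 0 has no rational roots; quadratic formula: x = (-2 ± √12)/4.
  ⇒ x = -sqrt(3)/2 - 1/2 ≈ -1.3660, -1/2 + sqrt(3)/2 ≈ 0.3660

f''(x) = 8*(2*x^2*(x + 1) - 3*x - 1)*exp(-x^2)
Second-derivative test at each critical point:
  f''(-1.3660) = 2.1441 > 0 → local minimum
  f''(0.3660) = -12.1190 < 0 → local maximum

Critical points: x = -sqrt(3)/2 - 1/2 ≈ -1.3660 (local minimum); x = -1/2 + sqrt(3)/2 ≈ 0.3660 (local maximum)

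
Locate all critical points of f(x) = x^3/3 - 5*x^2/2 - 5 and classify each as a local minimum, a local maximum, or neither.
f'(x) = x*(x - 5)

Solve f'(x) = 0:
  Factor: x^2 - 5*x = x*(x - 5) = 0.
  ⇒ x = 0, 5

f''(x) = 2*x - 5
Second-derivative test at each critical point:
  f''(0) = -5 < 0 → local maximum
  f''(5) = 5 > 0 → local minimum

Critical points: x = 0 (local maximum); x = 5 (local minimum)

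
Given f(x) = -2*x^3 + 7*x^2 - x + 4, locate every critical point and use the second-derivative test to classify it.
f'(x) = -6*x^2 + 14*x - 1

Solve f'(x) = 0:
  6*x^2 - 14*x + 1 = 0 has no rational roots; quadratic formula: x = (14 ± √172)/12.
  ⇒ x = 7/6 - sqrt(43)/6 ≈ 0.0738, sqrt(43)/6 + 7/6 ≈ 2.2596

f''(x) = 14 - 12*x
Second-derivative test at each critical point:
  f''(0.0738) = 13.1149 > 0 → local minimum
  f''(2.2596) = -13.1149 < 0 → local maximum

Critical points: x = 7/6 - sqrt(43)/6 ≈ 0.0738 (local minimum); x = sqrt(43)/6 + 7/6 ≈ 2.2596 (local maximum)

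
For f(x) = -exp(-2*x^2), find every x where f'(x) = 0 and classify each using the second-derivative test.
f'(x) = 4*x*exp(-2*x^2)

Solve f'(x) = 0:
  f'(x) = (4*x)·exp(-2*x^2) and exp(-2*x^2) > 0 for every x, so f'(x) = 0 ⇔ 4*x = 0.
  4*x = 0.
  ⇒ x = 0

f''(x) = 4*(1 - 4*x^2)*exp(-2*x^2)
Second-derivative test at each critical point:
  f''(0) = 4 > 0 → local minimum

Critical points: x = 0 (local minimum)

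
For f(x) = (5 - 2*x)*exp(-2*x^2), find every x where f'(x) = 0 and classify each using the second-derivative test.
f'(x) = 2*(2*x*(2*x - 5) - 1)*exp(-2*x^2)

Solve f'(x) = 0:
  f'(x) = (8*x^2 - 20*x - 2)·exp(-2*x^2) and exp(-2*x^2) > 0 for every x, so f'(x) = 0 ⇔ 8*x^2 - 20*x - 2 = 0.
  Factor: 8*x^2 - 20*x - 2 = 2*(4*x^2 - 10*x - 1); 4*x^2 - 10*x - 1 = 0 has no rational roots; quadratic formula: x = (10 ± √116)/8.
  ⇒ x = 5/4 - sqrt(29)/4 ≈ -0.0963, 5/4 + sqrt(29)/4 ≈ 2.5963

f''(x) = 4*(4*x^2*(5 - 2*x) + 6*x - 5)*exp(-2*x^2)
Second-derivative test at each critical point:
  f''(-0.0963) = -21.1449 < 0 → local maximum
  f''(2.5963) = 3.008e-05 > 0 → local minimum

Critical points: x = 5/4 - sqrt(29)/4 ≈ -0.0963 (local maximum); x = 5/4 + sqrt(29)/4 ≈ 2.5963 (local minimum)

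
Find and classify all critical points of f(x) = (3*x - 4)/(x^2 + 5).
f'(x) = (-3*x^2 + 8*x + 15)/(x^4 + 10*x^2 + 25)

Solve f'(x) = 0:
  f'(x) = -(3*x^2 - 8*x - 15)/(x^2 + 5)^2; the denominator is positive wherever f is defined, so f'(x) = 0 ⇔ -3*x^2 + 8*x + 15 = 0.
  3*x^2 - 8*x - 15 = 0 has no rational roots; quadratic formula: x = (8 ± √244)/6.
  ⇒ x = 4/3 - sqrt(61)/3 ≈ -1.2701, 4/3 + sqrt(61)/3 ≈ 3.9367

f''(x) = 2*(4*x^2*(3*x - 4) + (4 - 9*x)*(x^2 + 5))/(x^2 + 5)^3
Second-derivative test at each critical point:
  f''(-1.2701) = 0.3572 > 0 → local minimum
  f''(3.9367) = -0.0372 < 0 → local maximum

Critical points: x = 4/3 - sqrt(61)/3 ≈ -1.2701 (local minimum); x = 4/3 + sqrt(61)/3 ≈ 3.9367 (local maximum)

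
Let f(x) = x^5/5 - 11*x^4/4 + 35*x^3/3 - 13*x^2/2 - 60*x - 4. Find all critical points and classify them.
f'(x) = x^4 - 11*x^3 + 35*x^2 - 13*x - 60

Solve f'(x) = 0:
  Factor: x^4 - 11*x^3 + 35*x^2 - 13*x - 60 = (x - 5)*(x - 4)*(x - 3)*(x + 1) = 0.
  ⇒ x = -1, 3, 4, 5

f''(x) = 4*x^3 - 33*x^2 + 70*x - 13
Second-derivative test at each critical point:
  f''(-1) = -120 < 0 → local maximum
  f''(3) = 8 > 0 → local minimum
  f''(4) = -5 < 0 → local maximum
  f''(5) = 12 > 0 → local minimum

Critical points: x = -1 (local maximum); x = 3 (local minimum); x = 4 (local maximum); x = 5 (local minimum)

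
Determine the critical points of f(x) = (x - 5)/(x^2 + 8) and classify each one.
f'(x) = (x^2 - 2*x*(x - 5) + 8)/(x^2 + 8)^2

Solve f'(x) = 0:
  f'(x) = -(x^2 - 10*x - 8)/(x^2 + 8)^2; the denominator is positive wherever f is defined, so f'(x) = 0 ⇔ -x^2 + 10*x + 8 = 0.
  x^2 - 10*x - 8 = 0 has no rational roots; quadratic formula: x = (10 ± √132)/2.
  ⇒ x = 5 - sqrt(33) ≈ -0.7446, 5 + sqrt(33) ≈ 10.7446

f''(x) = 2*(4*x^2*(x - 5) + (5 - 3*x)*(x^2 + 8))/(x^2 + 8)^3
Second-derivative test at each critical point:
  f''(-0.7446) = 0.1570 > 0 → local minimum
  f''(10.7446) = -0.0008 < 0 → local maximum

Critical points: x = 5 - sqrt(33) ≈ -0.7446 (local minimum); x = 5 + sqrt(33) ≈ 10.7446 (local maximum)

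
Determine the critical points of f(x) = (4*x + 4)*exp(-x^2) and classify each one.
f'(x) = 4*(-2*x*(x + 1) + 1)*exp(-x^2)

Solve f'(x) = 0:
  f'(x) = (-8*x^2 - 8*x + 4)·exp(-x^2) and exp(-x^2) > 0 for every x, so f'(x) = 0 ⇔ -8*x^2 - 8*x + 4 = 0.
  Factor: -8*x^2 - 8*x + 4 = -4*(2*x^2 + 2*x - 1); 2*x^2 + 2*x - 1 = 0 has no rational roots; quadratic formula: x = (-2 ± √12)/4.
  ⇒ x = -sqrt(3)/2 - 1/2 ≈ -1.3660, -1/2 + sqrt(3)/2 ≈ 0.3660

f''(x) = 8*(2*x^2*(x + 1) - 3*x - 1)*exp(-x^2)
Second-derivative test at each critical point:
  f''(-1.3660) = 2.1441 > 0 → local minimum
  f''(0.3660) = -12.1190 < 0 → local maximum

Critical points: x = -sqrt(3)/2 - 1/2 ≈ -1.3660 (local minimum); x = -1/2 + sqrt(3)/2 ≈ 0.3660 (local maximum)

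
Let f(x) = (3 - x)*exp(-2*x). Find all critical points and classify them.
f'(x) = (2*x - 7)*exp(-2*x)

Solve f'(x) = 0:
  f'(x) = (2*x - 7)·exp(-2*x) and exp(-2*x) > 0 for every x, so f'(x) = 0 ⇔ 2*x - 7 = 0.
  2*x - 7 = 0.
  ⇒ x = 7/2

f''(x) = 4*(4 - x)*exp(-2*x)
Second-derivative test at each critical point:
  f''(7/2) = 0.0018 > 0 → local minimum

Critical points: x = 7/2 (local minimum)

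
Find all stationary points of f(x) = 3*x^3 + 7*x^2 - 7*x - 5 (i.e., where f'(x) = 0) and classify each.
f'(x) = 9*x^2 + 14*x - 7

Solve f'(x) = 0:
  9*x^2 + 14*x - 7 = 0 has no rational roots; quadratic formula: x = (-14 ± √448)/18.
  ⇒ x = -4*sqrt(7)/9 - 7/9 ≈ -1.9537, -7/9 + 4*sqrt(7)/9 ≈ 0.3981

f''(x) = 18*x + 14
Second-derivative test at each critical point:
  f''(-1.9537) = -21.1660 < 0 → local maximum
  f''(0.3981) = 21.1660 > 0 → local minimum

Critical points: x = -4*sqrt(7)/9 - 7/9 ≈ -1.9537 (local maximum); x = -7/9 + 4*sqrt(7)/9 ≈ 0.3981 (local minimum)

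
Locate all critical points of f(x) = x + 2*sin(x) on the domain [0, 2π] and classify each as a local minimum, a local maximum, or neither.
f'(x) = 2*cos(x) + 1

Solve f'(x) = 0 on [0, 2π]:
  f'(x) = 0 ⇔ cos(x) = -1/2, i.e. x = ±arccos(-1/2) + 2nπ; keep the solutions lying in [0, 2π].
  ⇒ x = 2*pi/3 ≈ 2.0944, 4*pi/3 ≈ 4.1888

f''(x) = -2*sin(x)
Second-derivative test at each critical point:
  f''(2.0944) = -1.7321 < 0 → local maximum
  f''(4.1888) = 1.7321 > 0 → local minimum

Critical points: x = 2*pi/3 ≈ 2.0944 (local maximum); x = 4*pi/3 ≈ 4.1888 (local minimum)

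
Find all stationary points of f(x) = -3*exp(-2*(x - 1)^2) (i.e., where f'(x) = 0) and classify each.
f'(x) = 12*(x - 1)*exp(-2*(x - 1)^2)

Solve f'(x) = 0:
  f'(x) = (12*x - 12)·exp(-2*(x - 1)^2) and exp(-2*(x - 1)^2) > 0 for every x, so f'(x) = 0 ⇔ 12*x - 12 = 0.
  Factor: 12*x - 12 = 12*(x - 1) = 0.
  ⇒ x = 1

f''(x) = 12*(1 - 4*(x - 1)^2)*exp(-2*(x - 1)^2)
Second-derivative test at each critical point:
  f''(1) = 12 > 0 → local minimum

Critical points: x = 1 (local minimum)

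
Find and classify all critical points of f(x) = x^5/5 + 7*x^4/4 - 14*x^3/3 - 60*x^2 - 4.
f'(x) = x*(x^3 + 7*x^2 - 14*x - 120)

Solve f'(x) = 0:
  Factor: x^4 + 7*x^3 - 14*x^2 - 120*x = x*(x - 4)*(x + 5)*(x + 6) = 0.
  ⇒ x = -6, -5, 0, 4

f''(x) = 4*x^3 + 21*x^2 - 28*x - 120
Second-derivative test at each critical point:
  f''(-6) = -60 < 0 → local maximum
  f''(-5) = 45 > 0 → local minimum
  f''(0) = -120 < 0 → local maximum
  f''(4) = 360 > 0 → local minimum

Critical points: x = -6 (local maximum); x = -5 (local minimum); x = 0 (local maximum); x = 4 (local minimum)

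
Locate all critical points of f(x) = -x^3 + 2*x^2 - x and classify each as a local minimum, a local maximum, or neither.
f'(x) = -3*x^2 + 4*x - 1

Solve f'(x) = 0:
  Factor: -3*x^2 + 4*x - 1 = -(x - 1)*(3*x - 1) = 0.
  ⇒ x = 1/3, 1

f''(x) = 4 - 6*x
Second-derivative test at each critical point:
  f''(1/3) = 2 > 0 → local minimum
  f''(1) = -2 < 0 → local maximum

Critical points: x = 1/3 (local minimum); x = 1 (local maximum)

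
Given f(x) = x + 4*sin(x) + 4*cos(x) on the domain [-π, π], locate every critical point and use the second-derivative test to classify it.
f'(x) = 4*sqrt(2)*cos(x + pi/4) + 1

Solve f'(x) = 0 on [-π, π]:
  f'(x) = 0 ⇔ -4*sin(x) + 4*cos(x) = -1. Write the left side as R·cos(x + φ) with R = √(4² + 4²) = 4*sqrt(2), cos φ = sqrt(2)/2, sin φ = sqrt(2)/2; then cos(x + φ) = -sqrt(2)/8. Solve for x and keep the solutions lying in [-π, π].
  ⇒ x = -pi + atan((1 - sqrt(31))/(-sqrt(31) - 1)) ≈ -2.5339, atan((1 + sqrt(31))/(-1 + sqrt(31))) ≈ 0.9631

f''(x) = -4*sqrt(2)*sin(x + pi/4)
Second-derivative test at each critical point:
  f''(-2.5339) = 5.5678 > 0 → local minimum
  f''(0.9631) = -5.5678 < 0 → local maximum

Critical points: x = -pi + atan((1 - sqrt(31))/(-sqrt(31) - 1)) ≈ -2.5339 (local minimum); x = atan((1 + sqrt(31))/(-1 + sqrt(31))) ≈ 0.9631 (local maximum)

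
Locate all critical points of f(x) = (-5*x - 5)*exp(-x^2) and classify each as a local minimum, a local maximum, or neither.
f'(x) = 5*(2*x*(x + 1) - 1)*exp(-x^2)

Solve f'(x) = 0:
  f'(x) = (10*x^2 + 10*x - 5)·exp(-x^2) and exp(-x^2) > 0 for every x, so f'(x) = 0 ⇔ 10*x^2 + 10*x - 5 = 0.
  Factor: 10*x^2 + 10*x - 5 = 5*(2*x^2 + 2*x - 1); 2*x^2 + 2*x - 1 = 0 has no rational roots; quadratic formula: x = (-2 ± √12)/4.
  ⇒ x = -sqrt(3)/2 - 1/2 ≈ -1.3660, -1/2 + sqrt(3)/2 ≈ 0.3660

f''(x) = 10*(-2*x^2*(x + 1) + 3*x + 1)*exp(-x^2)
Second-derivative test at each critical point:
  f''(-1.3660) = -2.6801 < 0 → local maximum
  f''(0.3660) = 15.1487 > 0 → local minimum

Critical points: x = -sqrt(3)/2 - 1/2 ≈ -1.3660 (local maximum); x = -1/2 + sqrt(3)/2 ≈ 0.3660 (local minimum)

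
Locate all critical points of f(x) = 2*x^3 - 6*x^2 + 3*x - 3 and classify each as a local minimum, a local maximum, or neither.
f'(x) = 6*x^2 - 12*x + 3

Solve f'(x) = 0:
  Factor: 6*x^2 - 12*x + 3 = 3*(2*x^2 - 4*x + 1); 2*x^2 - 4*x + 1 = 0 has no rational roots; quadratic formula: x = (4 ± √8)/4.
  ⇒ x = 1 - sqrt(2)/2 ≈ 0.2929, sqrt(2)/2 + 1 ≈ 1.7071

f''(x) = 12*x - 12
Second-derivative test at each critical point:
  f''(0.2929) = -8.4853 < 0 → local maximum
  f''(1.7071) = 8.4853 > 0 → local minimum

Critical points: x = 1 - sqrt(2)/2 ≈ 0.2929 (local maximum); x = sqrt(2)/2 + 1 ≈ 1.7071 (local minimum)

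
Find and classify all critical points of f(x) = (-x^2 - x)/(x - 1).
f'(x) = (-x^2 + 2*x + 1)/(x^2 - 2*x + 1)

Solve f'(x) = 0:
  f'(x) = -(x^2 - 2*x - 1)/(x - 1)^2; the denominator is positive wherever f is defined, so f'(x) = 0 ⇔ -x^2 + 2*x + 1 = 0.
  x^2 - 2*x - 1 = 0 has no rational roots; quadratic formula: x = (2 ± √8)/2.
  ⇒ x = 1 - sqrt(2) ≈ -0.4142, 1 + sqrt(2) ≈ 2.4142

f''(x) = -4/(x^3 - 3*x^2 + 3*x - 1)
Second-derivative test at each critical point:
  f''(-0.4142) = 1.4142 > 0 → local minimum
  f''(2.4142) = -1.4142 < 0 → local maximum

Critical points: x = 1 - sqrt(2) ≈ -0.4142 (local minimum); x = 1 + sqrt(2) ≈ 2.4142 (local maximum)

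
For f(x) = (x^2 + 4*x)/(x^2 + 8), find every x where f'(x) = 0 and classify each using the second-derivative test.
f'(x) = 4*(-x^2 + 4*x + 8)/(x^4 + 16*x^2 + 64)

Solve f'(x) = 0:
  f'(x) = -4*(x^2 - 4*x - 8)/(x^2 + 8)^2; the denominator is positive wherever f is defined, so f'(x) = 0 ⇔ -4*x^2 + 16*x + 32 = 0.
  Factor: -4*x^2 + 16*x + 32 = -4*(x^2 - 4*x - 8); x^2 - 4*x - 8 = 0 has no rational roots; quadratic formula: x = (4 ± √48)/2.
  ⇒ x = 2 - 2*sqrt(3) ≈ -1.4641, 2 + 2*sqrt(3) ≈ 5.4641

f''(x) = 8*(x^3 - 6*x^2 - 24*x + 16)/(x^6 + 24*x^4 + 192*x^2 + 512)
Second-derivative test at each critical point:
  f''(-1.4641) = 0.2693 > 0 → local minimum
  f''(5.4641) = -0.0193 < 0 → local maximum

Critical points: x = 2 - 2*sqrt(3) ≈ -1.4641 (local minimum); x = 2 + 2*sqrt(3) ≈ 5.4641 (local maximum)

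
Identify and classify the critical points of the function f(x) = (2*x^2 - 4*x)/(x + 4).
f'(x) = 2*(x^2 + 8*x - 8)/(x^2 + 8*x + 16)

Solve f'(x) = 0:
  f'(x) = 2*(x^2 + 8*x - 8)/(x + 4)^2; the denominator is positive wherever f is defined, so f'(x) = 0 ⇔ 2*x^2 + 16*x - 16 = 0.
  Factor: 2*x^2 + 16*x - 16 = 2*(x^2 + 8*x - 8); x^2 + 8*x - 8 = 0 has no rational roots; quadratic formula: x = (-8 ± √96)/2.
  ⇒ x = -2*sqrt(6) - 4 ≈ -8.8990, -4 + 2*sqrt(6) ≈ 0.8990

f''(x) = 96/(x^3 + 12*x^2 + 48*x + 64)
Second-derivative test at each critical point:
  f''(-8.8990) = -0.8165 < 0 → local maximum
  f''(0.8990) = 0.8165 > 0 → local minimum

Critical points: x = -2*sqrt(6) - 4 ≈ -8.8990 (local maximum); x = -4 + 2*sqrt(6) ≈ 0.8990 (local minimum)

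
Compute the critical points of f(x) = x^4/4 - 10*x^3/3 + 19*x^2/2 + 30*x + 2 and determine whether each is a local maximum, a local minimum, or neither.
f'(x) = x^3 - 10*x^2 + 19*x + 30

Solve f'(x) = 0:
  Factor: x^3 - 10*x^2 + 19*x + 30 = (x - 6)*(x - 5)*(x + 1) = 0.
  ⇒ x = -1, 5, 6

f''(x) = 3*x^2 - 20*x + 19
Second-derivative test at each critical point:
  f''(-1) = 42 > 0 → local minimum
  f''(5) = -6 < 0 → local maximum
  f''(6) = 7 > 0 → local minimum

Critical points: x = -1 (local minimum); x = 5 (local maximum); x = 6 (local minimum)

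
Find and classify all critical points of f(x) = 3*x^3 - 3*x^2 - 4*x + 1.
f'(x) = 9*x^2 - 6*x - 4

Solve f'(x) = 0:
  9*x^2 - 6*x - 4 = 0 has no rational roots; quadratic formula: x = (6 ± √180)/18.
  ⇒ x = 1/3 - sqrt(5)/3 ≈ -0.4120, 1/3 + sqrt(5)/3 ≈ 1.0787

f''(x) = 18*x - 6
Second-derivative test at each critical point:
  f''(-0.4120) = -13.4164 < 0 → local maximum
  f''(1.0787) = 13.4164 > 0 → local minimum

Critical points: x = 1/3 - sqrt(5)/3 ≈ -0.4120 (local maximum); x = 1/3 + sqrt(5)/3 ≈ 1.0787 (local minimum)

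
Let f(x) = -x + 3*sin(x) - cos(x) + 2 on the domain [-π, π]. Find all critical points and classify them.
f'(x) = sin(x) + 3*cos(x) - 1

Solve f'(x) = 0 on [-π, π]:
  f'(x) = 0 ⇔ sin(x) + 3*cos(x) = 1. Write the left side as R·cos(x + φ) with R = √(3² + (-1)²) = sqrt(10), cos φ = 3*sqrt(10)/10, sin φ = -sqrt(10)/10; then cos(x + φ) = sqrt(10)/10. Solve for x and keep the solutions lying in [-π, π].
  ⇒ x = -atan(4/3) ≈ -0.9273, pi/2 ≈ 1.5708

f''(x) = -3*sin(x) + cos(x)
Second-derivative test at each critical point:
  f''(-0.9273) = 3 > 0 → local minimum
  f''(1.5708) = -3 < 0 → local maximum

Critical points: x = -atan(4/3) ≈ -0.9273 (local minimum); x = pi/2 ≈ 1.5708 (local maximum)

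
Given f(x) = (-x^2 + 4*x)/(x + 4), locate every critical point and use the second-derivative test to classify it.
f'(x) = (-x^2 - 8*x + 16)/(x^2 + 8*x + 16)

Solve f'(x) = 0:
  f'(x) = -(x^2 + 8*x - 16)/(x + 4)^2; the denominator is positive wherever f is defined, so f'(x) = 0 ⇔ -x^2 - 8*x + 16 = 0.
  x^2 + 8*x - 16 = 0 has no rational roots; quadratic formula: x = (-8 ± √128)/2.
  ⇒ x = -4*sqrt(2) - 4 ≈ -9.6569, -4 + 4*sqrt(2) ≈ 1.6569

f''(x) = -64/(x^3 + 12*x^2 + 48*x + 64)
Second-derivative test at each critical point:
  f''(-9.6569) = 0.3536 > 0 → local minimum
  f''(1.6569) = -0.3536 < 0 → local maximum

Critical points: x = -4*sqrt(2) - 4 ≈ -9.6569 (local minimum); x = -4 + 4*sqrt(2) ≈ 1.6569 (local maximum)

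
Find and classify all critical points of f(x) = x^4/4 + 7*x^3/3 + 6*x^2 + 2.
f'(x) = x*(x^2 + 7*x + 12)

Solve f'(x) = 0:
  Factor: x^3 + 7*x^2 + 12*x = x*(x + 3)*(x + 4) = 0.
  ⇒ x = -4, -3, 0

f''(x) = 3*x^2 + 14*x + 12
Second-derivative test at each critical point:
  f''(-4) = 4 > 0 → local minimum
  f''(-3) = -3 < 0 → local maximum
  f''(0) = 12 > 0 → local minimum

Critical points: x = -4 (local minimum); x = -3 (local maximum); x = 0 (local minimum)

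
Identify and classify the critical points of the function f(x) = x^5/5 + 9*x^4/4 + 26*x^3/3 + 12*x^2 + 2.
f'(x) = x*(x^3 + 9*x^2 + 26*x + 24)

Solve f'(x) = 0:
  Factor: x^4 + 9*x^3 + 26*x^2 + 24*x = x*(x + 2)*(x + 3)*(x + 4) = 0.
  ⇒ x = -4, -3, -2, 0

f''(x) = 4*x^3 + 27*x^2 + 52*x + 24
Second-derivative test at each critical point:
  f''(-4) = -8 < 0 → local maximum
  f''(-3) = 3 > 0 → local minimum
  f''(-2) = -4 < 0 → local maximum
  f''(0) = 24 > 0 → local minimum

Critical points: x = -4 (local maximum); x = -3 (local minimum); x = -2 (local maximum); x = 0 (local minimum)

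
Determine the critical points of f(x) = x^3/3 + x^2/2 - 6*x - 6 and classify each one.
f'(x) = x^2 + x - 6

Solve f'(x) = 0:
  Factor: x^2 + x - 6 = (x - 2)*(x + 3) = 0.
  ⇒ x = -3, 2

f''(x) = 2*x + 1
Second-derivative test at each critical point:
  f''(-3) = -5 < 0 → local maximum
  f''(2) = 5 > 0 → local minimum

Critical points: x = -3 (local maximum); x = 2 (local minimum)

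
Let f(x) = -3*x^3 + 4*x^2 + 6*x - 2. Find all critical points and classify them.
f'(x) = -9*x^2 + 8*x + 6

Solve f'(x) = 0:
  9*x^2 - 8*x - 6 = 0 has no rational roots; quadratic formula: x = (8 ± √280)/18.
  ⇒ x = 4/9 - sqrt(70)/9 ≈ -0.4852, 4/9 + sqrt(70)/9 ≈ 1.3741

f''(x) = 8 - 18*x
Second-derivative test at each critical point:
  f''(-0.4852) = 16.7332 > 0 → local minimum
  f''(1.3741) = -16.7332 < 0 → local maximum

Critical points: x = 4/9 - sqrt(70)/9 ≈ -0.4852 (local minimum); x = 4/9 + sqrt(70)/9 ≈ 1.3741 (local maximum)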